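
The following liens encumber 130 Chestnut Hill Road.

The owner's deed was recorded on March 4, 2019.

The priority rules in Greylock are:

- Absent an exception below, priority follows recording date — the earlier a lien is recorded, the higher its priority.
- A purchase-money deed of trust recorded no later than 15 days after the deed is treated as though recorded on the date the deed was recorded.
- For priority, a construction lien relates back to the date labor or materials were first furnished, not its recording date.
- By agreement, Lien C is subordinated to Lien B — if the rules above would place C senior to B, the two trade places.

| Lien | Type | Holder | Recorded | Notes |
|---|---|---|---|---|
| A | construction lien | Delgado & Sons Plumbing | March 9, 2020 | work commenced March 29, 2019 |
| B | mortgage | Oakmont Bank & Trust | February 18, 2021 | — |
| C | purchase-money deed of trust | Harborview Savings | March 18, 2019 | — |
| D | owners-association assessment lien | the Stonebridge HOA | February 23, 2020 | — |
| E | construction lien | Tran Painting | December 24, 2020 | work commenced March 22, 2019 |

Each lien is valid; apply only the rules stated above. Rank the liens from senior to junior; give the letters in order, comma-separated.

B, E, A, D, C

Effective dates after the stated exceptions: A is treated as recorded March 29, 2019, the work-commencement date; C relates back to the deed date March 4, 2019; E's effective date is March 22, 2019, when work began.
Ordering by effective date: C (March 4, 2019), E (March 22, 2019), A (March 29, 2019), D (February 23, 2020), B (February 18, 2021).
C would otherwise be senior to B, so under the subordination agreement C and B exchange positions.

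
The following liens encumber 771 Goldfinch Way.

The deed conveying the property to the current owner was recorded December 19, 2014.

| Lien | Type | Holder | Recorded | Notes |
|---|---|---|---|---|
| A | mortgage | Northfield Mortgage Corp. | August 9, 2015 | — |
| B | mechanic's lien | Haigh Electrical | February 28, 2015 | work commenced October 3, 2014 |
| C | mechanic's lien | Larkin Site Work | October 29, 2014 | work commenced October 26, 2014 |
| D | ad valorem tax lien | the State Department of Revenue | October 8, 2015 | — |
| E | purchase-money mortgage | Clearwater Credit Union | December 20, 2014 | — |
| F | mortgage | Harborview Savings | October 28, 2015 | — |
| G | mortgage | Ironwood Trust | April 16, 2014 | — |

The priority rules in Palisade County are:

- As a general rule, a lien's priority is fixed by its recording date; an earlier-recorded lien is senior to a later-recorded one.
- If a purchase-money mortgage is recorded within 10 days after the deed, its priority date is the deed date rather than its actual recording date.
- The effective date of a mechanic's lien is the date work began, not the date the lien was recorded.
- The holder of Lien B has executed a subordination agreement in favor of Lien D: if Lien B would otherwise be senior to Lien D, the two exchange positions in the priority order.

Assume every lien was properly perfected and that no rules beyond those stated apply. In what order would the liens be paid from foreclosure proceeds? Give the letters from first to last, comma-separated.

First, effective dates: B's effective date is October 3, 2014, when work began; C's effective date is October 26, 2014, when work began; E's effective date is the deed date, December 19, 2014.
Sorted by effective date: G (April 16, 2014), B (October 3, 2014), C (October 26, 2014), E (December 19, 2014), A (August 9, 2015), D (October 8, 2015), F (October 28, 2015).
The subordination applies — B was senior to D — so B and D swap.

G, D, C, E, A, B, F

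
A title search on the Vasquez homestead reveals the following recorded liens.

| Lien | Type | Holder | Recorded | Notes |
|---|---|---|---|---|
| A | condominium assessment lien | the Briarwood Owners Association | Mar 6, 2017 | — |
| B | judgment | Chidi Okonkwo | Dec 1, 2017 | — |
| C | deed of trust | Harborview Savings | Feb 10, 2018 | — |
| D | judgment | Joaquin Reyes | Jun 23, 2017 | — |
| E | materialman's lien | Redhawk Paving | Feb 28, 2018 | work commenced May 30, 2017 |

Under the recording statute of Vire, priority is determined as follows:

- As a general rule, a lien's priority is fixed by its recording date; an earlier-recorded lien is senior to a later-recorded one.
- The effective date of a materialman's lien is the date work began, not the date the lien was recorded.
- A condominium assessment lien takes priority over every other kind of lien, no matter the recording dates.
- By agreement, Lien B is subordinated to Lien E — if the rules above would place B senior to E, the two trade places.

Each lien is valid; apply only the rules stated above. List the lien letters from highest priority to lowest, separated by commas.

A, E, D, B, C

Adjusting effective dates: E is treated as recorded May 30, 2017, the work-commencement date.
A is a condominium assessment lien, so it outranks all other liens regardless of date.
Ordering the rest by effective date: E (May 30, 2017), D (Jun 23, 2017), B (Dec 1, 2017), C (Feb 10, 2018).
B already ranks below E; the subordination has no effect.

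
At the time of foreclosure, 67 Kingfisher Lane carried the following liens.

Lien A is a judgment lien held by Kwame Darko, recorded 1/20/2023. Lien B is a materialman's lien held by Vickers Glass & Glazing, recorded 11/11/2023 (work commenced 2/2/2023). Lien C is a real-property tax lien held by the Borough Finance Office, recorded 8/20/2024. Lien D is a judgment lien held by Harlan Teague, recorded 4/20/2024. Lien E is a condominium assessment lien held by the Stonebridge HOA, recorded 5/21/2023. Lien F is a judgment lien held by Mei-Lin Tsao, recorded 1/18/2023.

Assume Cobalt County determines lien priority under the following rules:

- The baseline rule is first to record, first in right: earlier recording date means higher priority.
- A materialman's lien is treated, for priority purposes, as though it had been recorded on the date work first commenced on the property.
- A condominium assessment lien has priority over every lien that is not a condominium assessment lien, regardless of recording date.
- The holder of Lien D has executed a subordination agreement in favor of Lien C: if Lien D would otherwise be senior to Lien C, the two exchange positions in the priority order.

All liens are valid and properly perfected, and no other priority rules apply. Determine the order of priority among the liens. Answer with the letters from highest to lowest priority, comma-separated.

E, F, A, B, C, D

Adjusting effective dates: B relates back to 2/2/2023 (work commenced).
E is a condominium assessment lien, so it outranks all other liens regardless of date.
Ordering the rest by effective date: F (1/18/2023), A (1/20/2023), B (2/2/2023), D (4/20/2024), C (8/20/2024).
D would otherwise be senior to C, so under the subordination agreement D and C exchange positions.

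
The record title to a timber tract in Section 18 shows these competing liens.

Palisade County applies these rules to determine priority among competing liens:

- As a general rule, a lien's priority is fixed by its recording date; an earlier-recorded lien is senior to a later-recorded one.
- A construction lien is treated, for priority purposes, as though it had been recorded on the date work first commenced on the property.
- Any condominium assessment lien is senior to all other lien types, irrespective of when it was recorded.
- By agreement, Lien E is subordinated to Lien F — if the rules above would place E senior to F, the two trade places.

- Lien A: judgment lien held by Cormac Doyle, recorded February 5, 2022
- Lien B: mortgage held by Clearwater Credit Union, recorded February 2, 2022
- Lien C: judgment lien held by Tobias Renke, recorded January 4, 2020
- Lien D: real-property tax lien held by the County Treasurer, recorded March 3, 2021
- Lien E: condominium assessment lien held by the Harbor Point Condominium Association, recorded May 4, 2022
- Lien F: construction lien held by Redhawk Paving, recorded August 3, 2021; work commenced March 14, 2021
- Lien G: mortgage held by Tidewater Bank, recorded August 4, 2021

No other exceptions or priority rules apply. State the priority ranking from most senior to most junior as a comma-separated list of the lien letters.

First, effective dates: F relates back to March 14, 2021 (work commenced).
E, as a condominium assessment lien, has superpriority and ranks first.
The other liens, earliest effective date first: C (January 4, 2020), D (March 3, 2021), F (March 14, 2021), G (August 4, 2021), B (February 2, 2022), A (February 5, 2022).
E would otherwise be senior to F, so under the subordination agreement E and F exchange positions.

F, C, D, E, G, B, A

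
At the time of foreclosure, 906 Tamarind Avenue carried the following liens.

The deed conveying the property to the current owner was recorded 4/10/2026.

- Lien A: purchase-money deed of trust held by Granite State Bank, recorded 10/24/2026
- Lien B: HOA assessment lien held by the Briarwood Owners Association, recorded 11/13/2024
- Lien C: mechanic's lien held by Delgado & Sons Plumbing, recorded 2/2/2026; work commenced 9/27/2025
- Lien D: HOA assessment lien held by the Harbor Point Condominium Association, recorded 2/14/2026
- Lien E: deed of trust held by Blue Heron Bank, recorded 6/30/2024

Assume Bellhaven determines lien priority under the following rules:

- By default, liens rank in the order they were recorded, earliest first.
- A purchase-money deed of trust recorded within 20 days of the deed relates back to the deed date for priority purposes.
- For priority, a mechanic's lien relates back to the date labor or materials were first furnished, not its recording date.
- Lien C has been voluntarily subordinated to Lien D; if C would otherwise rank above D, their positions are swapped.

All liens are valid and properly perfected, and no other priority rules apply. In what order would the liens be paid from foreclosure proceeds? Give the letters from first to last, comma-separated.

E, B, D, C, A

First, effective dates: A missed the 20-day window (197 days after the deed), so its recording date stands; C's effective date is 9/27/2025, when work began.
By effective date: E (6/30/2024), B (11/13/2024), C (9/27/2025), D (2/14/2026), A (10/24/2026).
The subordination applies — C was senior to D — so C and D swap.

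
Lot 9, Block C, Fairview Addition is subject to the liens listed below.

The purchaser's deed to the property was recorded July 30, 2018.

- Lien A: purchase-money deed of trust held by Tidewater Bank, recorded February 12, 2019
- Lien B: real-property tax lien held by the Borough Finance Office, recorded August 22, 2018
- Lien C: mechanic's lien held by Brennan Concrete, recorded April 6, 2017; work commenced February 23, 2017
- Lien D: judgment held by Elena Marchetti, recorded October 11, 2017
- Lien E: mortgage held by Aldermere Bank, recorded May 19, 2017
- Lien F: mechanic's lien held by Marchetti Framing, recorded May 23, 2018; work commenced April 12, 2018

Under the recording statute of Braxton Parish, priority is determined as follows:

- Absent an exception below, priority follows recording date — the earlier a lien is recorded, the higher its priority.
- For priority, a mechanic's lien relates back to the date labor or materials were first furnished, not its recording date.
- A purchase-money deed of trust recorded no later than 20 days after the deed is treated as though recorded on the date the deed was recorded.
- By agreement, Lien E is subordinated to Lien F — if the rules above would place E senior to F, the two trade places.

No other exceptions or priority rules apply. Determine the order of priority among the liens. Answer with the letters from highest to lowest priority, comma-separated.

Effective dates after the stated exceptions: A missed the 20-day window (197 days after the deed), so its recording date stands; C relates back to February 23, 2017 (work commenced); F's effective date is April 12, 2018, when work began.
Ordering by effective date: C (February 23, 2017), E (May 19, 2017), D (October 11, 2017), F (April 12, 2018), B (August 22, 2018), A (February 12, 2019).
Because E would otherwise rank above F, the subordination swaps them.

C, F, D, E, B, A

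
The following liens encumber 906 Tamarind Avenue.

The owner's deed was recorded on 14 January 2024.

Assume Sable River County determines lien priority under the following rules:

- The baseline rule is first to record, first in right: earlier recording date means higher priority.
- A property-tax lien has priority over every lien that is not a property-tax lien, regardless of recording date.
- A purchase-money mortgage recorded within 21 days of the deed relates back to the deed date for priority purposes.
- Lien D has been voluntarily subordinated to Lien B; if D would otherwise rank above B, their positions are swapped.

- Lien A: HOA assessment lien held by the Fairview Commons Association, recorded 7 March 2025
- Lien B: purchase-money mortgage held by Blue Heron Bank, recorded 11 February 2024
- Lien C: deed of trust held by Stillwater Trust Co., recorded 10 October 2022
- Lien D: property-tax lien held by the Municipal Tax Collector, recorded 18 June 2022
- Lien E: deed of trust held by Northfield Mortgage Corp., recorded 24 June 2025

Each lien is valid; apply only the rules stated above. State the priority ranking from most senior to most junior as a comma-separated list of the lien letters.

First, effective dates: B was recorded 28 days after the deed — beyond 21 days — so no relation-back applies.
D, as a property-tax lien, has superpriority and ranks first.
Among the remaining liens, by effective date: C (10 October 2022), B (11 February 2024), A (7 March 2025), E (24 June 2025).
The subordination applies — D was senior to B — so D and B swap.

B, C, D, A, E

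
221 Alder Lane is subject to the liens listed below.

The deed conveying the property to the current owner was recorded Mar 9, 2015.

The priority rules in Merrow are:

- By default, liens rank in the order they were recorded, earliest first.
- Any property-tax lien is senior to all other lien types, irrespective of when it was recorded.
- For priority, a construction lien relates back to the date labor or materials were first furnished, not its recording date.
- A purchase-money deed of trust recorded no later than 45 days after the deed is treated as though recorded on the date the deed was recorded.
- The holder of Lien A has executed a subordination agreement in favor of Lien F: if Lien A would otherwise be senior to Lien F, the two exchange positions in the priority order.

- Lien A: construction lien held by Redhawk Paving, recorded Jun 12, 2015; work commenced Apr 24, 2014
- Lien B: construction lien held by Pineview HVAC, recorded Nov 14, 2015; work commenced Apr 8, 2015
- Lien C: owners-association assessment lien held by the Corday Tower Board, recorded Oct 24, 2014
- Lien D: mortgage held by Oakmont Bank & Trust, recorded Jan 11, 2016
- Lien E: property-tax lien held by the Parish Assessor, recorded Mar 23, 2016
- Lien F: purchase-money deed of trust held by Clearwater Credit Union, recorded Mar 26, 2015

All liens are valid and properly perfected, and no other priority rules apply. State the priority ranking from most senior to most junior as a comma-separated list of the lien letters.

E, F, C, A, B, D

First, effective dates: A relates back to Apr 24, 2014 (work commenced); B's effective date is Apr 8, 2015, when work began; F's effective date is the deed date, Mar 9, 2015.
E is a property-tax lien, so it outranks all other liens regardless of date.
The other liens, earliest effective date first: A (Apr 24, 2014), C (Oct 24, 2014), F (Mar 9, 2015), B (Apr 8, 2015), D (Jan 11, 2016).
A would otherwise be senior to F, so under the subordination agreement A and F exchange positions.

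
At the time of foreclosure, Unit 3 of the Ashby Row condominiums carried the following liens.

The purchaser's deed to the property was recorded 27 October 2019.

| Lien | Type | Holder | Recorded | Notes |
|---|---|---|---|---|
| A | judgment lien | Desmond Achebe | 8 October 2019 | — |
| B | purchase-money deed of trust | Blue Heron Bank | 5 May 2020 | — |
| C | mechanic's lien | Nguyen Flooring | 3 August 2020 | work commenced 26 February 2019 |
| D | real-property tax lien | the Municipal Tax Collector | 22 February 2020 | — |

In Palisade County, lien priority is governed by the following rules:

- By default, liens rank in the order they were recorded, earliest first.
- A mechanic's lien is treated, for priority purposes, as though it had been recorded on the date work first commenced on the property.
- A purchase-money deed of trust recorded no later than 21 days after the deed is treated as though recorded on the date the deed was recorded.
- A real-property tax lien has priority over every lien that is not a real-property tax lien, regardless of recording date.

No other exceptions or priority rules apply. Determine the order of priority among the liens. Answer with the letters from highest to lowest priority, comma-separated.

Adjusting effective dates: B was recorded 191 days after the deed — beyond 21 days — so no relation-back applies; C relates back to 26 February 2019 (work commenced).
D is a real-property tax lien, so it outranks all other liens regardless of date.
Remaining liens by effective date: C (26 February 2019), A (8 October 2019), B (5 May 2020).

D, C, A, B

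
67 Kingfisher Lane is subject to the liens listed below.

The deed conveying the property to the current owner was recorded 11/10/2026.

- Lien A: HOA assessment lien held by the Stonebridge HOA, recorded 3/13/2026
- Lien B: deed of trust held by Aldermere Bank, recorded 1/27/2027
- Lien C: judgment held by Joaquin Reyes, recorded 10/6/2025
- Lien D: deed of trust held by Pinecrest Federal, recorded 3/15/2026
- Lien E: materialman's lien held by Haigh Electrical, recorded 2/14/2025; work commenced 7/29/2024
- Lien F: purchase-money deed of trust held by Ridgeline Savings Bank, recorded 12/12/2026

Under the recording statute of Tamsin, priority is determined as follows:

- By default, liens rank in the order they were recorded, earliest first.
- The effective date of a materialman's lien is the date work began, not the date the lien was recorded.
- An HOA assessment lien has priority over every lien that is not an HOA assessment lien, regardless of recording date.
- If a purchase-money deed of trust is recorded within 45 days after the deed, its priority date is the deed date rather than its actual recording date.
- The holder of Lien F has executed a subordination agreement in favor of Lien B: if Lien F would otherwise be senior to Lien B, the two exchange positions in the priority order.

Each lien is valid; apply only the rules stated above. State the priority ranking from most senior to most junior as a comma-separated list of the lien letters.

Effective dates after the stated exceptions: E is treated as recorded 7/29/2024, the work-commencement date; F was recorded within the 45-day window, so its effective date is the deed date 11/10/2026.
A, as an HOA assessment lien, has superpriority and ranks first.
Among the remaining liens, by effective date: E (7/29/2024), C (10/6/2025), D (3/15/2026), F (11/10/2026), B (1/27/2027).
The subordination applies — F was senior to B — so F and B swap.

A, E, C, D, B, F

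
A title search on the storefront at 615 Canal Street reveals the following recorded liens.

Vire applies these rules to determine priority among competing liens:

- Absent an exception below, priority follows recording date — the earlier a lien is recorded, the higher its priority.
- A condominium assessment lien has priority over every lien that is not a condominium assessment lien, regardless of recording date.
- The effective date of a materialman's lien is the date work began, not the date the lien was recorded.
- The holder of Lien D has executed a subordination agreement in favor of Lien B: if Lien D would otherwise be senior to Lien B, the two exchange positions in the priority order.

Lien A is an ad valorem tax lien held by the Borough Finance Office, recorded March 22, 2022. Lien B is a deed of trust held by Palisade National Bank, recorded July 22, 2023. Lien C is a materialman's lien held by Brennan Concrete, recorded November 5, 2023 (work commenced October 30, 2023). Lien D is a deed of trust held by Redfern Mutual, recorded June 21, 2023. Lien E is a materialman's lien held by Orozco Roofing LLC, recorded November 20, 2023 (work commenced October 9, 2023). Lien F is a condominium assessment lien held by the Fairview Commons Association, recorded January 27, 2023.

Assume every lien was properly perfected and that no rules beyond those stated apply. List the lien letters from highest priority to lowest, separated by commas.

First, effective dates: C's effective date is October 30, 2023, when work began; E is treated as recorded October 9, 2023, the work-commencement date.
F is a condominium assessment lien, so it outranks all other liens regardless of date.
Among the remaining liens, by effective date: A (March 22, 2022), D (June 21, 2023), B (July 22, 2023), E (October 9, 2023), C (October 30, 2023).
Because D would otherwise rank above B, the subordination swaps them.

F, A, B, D, E, C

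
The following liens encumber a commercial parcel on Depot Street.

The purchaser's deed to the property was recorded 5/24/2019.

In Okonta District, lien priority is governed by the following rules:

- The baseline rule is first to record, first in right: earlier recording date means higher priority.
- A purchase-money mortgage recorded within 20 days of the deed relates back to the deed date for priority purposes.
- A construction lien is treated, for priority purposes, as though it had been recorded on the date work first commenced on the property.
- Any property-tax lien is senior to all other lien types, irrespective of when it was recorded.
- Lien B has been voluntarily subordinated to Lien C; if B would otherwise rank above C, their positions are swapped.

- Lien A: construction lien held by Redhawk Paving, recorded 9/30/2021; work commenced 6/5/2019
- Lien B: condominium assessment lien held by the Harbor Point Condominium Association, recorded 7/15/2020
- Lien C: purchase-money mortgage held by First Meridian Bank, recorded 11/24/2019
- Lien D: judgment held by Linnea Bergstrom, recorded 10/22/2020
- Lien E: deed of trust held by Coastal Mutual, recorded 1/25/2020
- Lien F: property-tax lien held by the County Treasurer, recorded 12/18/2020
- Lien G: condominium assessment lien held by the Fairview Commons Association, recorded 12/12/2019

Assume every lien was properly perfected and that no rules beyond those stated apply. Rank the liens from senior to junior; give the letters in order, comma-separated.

F, A, C, G, E, B, D

First, effective dates: A relates back to 6/5/2019 (work commenced); C missed the 20-day window (184 days after the deed), so its recording date stands.
F, as a property-tax lien, has superpriority and ranks first.
Remaining liens by effective date: A (6/5/2019), C (11/24/2019), G (12/12/2019), E (1/25/2020), B (7/15/2020), D (10/22/2020).
Since B is not senior to C, the subordination leaves the order unchanged.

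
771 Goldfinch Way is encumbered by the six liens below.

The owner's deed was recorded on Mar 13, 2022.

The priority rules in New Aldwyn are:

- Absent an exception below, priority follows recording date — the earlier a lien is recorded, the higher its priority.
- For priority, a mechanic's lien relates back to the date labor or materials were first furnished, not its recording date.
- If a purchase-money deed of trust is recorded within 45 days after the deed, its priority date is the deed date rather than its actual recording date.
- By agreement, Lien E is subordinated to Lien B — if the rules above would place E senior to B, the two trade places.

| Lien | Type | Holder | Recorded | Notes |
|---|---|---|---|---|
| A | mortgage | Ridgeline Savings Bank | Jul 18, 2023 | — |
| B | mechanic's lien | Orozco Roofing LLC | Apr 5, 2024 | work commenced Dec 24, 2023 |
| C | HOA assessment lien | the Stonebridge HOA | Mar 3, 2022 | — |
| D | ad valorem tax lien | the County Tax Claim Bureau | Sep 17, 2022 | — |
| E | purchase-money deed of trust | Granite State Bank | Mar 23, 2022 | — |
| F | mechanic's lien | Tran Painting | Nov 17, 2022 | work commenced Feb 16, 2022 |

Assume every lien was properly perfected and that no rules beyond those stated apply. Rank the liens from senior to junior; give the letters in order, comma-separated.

Adjusting effective dates: B's effective date is Dec 24, 2023, when work began; E relates back to the deed date Mar 13, 2022; F relates back to Feb 16, 2022 (work commenced).
By effective date, earliest first: F (Feb 16, 2022), C (Mar 3, 2022), E (Mar 13, 2022), D (Sep 17, 2022), A (Jul 18, 2023), B (Dec 24, 2023).
E is senior to B before the subordination, so the two trade places.

F, C, B, D, A, E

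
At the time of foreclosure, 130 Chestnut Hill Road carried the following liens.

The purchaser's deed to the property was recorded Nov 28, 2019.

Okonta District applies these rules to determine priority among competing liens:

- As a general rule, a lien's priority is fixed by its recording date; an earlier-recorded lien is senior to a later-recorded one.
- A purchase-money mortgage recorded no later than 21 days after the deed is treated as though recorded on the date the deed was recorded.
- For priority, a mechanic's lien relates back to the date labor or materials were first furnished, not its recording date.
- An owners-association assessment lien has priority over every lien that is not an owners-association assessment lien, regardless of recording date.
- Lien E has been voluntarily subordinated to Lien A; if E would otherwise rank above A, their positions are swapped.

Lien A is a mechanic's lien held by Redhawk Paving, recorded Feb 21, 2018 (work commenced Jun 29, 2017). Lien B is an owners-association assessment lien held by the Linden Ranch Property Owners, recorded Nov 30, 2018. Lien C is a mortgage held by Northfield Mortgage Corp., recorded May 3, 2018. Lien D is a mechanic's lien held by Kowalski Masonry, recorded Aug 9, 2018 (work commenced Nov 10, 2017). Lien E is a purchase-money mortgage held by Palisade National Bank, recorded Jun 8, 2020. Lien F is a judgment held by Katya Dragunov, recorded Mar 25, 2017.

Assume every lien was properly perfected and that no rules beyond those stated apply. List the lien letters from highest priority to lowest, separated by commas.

B, F, A, D, C, E

Effective dates after the stated exceptions: A is treated as recorded Jun 29, 2017, the work-commencement date; D is treated as recorded Nov 10, 2017, the work-commencement date; E was recorded 193 days after the deed — beyond 21 days — so no relation-back applies.
B, as an owners-association assessment lien, has superpriority and ranks first.
The other liens, earliest effective date first: F (Mar 25, 2017), A (Jun 29, 2017), D (Nov 10, 2017), C (May 3, 2018), E (Jun 8, 2020).
Since E is not senior to A, the subordination leaves the order unchanged.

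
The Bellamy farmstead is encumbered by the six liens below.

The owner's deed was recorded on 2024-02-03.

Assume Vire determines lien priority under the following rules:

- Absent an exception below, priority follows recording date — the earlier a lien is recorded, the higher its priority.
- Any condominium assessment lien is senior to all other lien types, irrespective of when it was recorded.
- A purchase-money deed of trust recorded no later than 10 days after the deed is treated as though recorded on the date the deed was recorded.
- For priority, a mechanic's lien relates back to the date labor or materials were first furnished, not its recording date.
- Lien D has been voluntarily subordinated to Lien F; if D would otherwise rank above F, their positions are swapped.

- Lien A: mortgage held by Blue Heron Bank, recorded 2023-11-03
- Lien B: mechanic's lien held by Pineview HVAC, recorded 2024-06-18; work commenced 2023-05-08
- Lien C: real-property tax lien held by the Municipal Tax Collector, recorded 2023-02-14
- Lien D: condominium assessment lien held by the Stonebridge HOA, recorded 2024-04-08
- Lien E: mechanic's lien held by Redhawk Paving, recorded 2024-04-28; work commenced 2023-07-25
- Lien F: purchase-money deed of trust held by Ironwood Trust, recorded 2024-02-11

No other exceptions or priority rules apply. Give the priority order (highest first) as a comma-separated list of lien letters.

F, C, B, E, A, D

First, effective dates: B's effective date is 2023-05-08, when work began; E is treated as recorded 2023-07-25, the work-commencement date; F was recorded within the 10-day window, so its effective date is the deed date 2024-02-03.
D, as a condominium assessment lien, has superpriority and ranks first.
Among the remaining liens, by effective date: C (2023-02-14), B (2023-05-08), E (2023-07-25), A (2023-11-03), F (2024-02-03).
D is senior to F before the subordination, so the two trade places.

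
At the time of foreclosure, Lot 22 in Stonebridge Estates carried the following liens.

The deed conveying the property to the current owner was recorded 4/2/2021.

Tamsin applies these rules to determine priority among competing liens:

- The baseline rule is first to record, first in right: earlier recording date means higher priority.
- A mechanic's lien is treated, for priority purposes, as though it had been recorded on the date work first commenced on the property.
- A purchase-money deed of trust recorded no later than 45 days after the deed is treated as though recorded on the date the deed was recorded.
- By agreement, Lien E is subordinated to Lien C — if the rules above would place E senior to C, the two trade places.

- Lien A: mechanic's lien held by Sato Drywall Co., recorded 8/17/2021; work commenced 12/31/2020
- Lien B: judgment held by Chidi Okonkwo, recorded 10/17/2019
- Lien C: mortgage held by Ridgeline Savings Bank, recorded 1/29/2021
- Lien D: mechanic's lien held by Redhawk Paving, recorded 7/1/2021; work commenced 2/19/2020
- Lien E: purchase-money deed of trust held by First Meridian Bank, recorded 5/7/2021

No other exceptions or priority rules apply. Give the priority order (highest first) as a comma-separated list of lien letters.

B, D, A, C, E

Adjusting effective dates: A is treated as recorded 12/31/2020, the work-commencement date; D's effective date is 2/19/2020, when work began; E was recorded within the 45-day window, so its effective date is the deed date 4/2/2021.
By effective date: B (10/17/2019), D (2/19/2020), A (12/31/2020), C (1/29/2021), E (4/2/2021).
Since E is not senior to C, the subordination leaves the order unchanged.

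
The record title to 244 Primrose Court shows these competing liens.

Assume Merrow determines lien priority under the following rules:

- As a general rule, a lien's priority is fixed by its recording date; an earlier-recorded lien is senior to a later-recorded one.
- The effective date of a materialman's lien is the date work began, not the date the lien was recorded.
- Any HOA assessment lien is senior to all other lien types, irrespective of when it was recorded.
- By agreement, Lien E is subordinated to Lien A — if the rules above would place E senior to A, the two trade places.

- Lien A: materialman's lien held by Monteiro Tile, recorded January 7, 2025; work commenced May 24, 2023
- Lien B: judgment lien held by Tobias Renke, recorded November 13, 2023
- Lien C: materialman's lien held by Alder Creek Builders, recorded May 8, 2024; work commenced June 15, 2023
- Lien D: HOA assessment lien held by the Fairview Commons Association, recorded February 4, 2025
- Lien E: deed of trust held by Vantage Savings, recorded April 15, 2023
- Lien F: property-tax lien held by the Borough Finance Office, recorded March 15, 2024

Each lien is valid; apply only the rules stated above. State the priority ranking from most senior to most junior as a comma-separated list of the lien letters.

Effective dates: A relates back to May 24, 2023 (work commenced); C relates back to June 15, 2023 (work commenced).
D is an HOA assessment lien and takes priority over every other lien.
Among the remaining liens, by effective date: E (April 15, 2023), A (May 24, 2023), C (June 15, 2023), B (November 13, 2023), F (March 15, 2024).
Because E would otherwise rank above A, the subordination swaps them.

D, A, E, C, B, F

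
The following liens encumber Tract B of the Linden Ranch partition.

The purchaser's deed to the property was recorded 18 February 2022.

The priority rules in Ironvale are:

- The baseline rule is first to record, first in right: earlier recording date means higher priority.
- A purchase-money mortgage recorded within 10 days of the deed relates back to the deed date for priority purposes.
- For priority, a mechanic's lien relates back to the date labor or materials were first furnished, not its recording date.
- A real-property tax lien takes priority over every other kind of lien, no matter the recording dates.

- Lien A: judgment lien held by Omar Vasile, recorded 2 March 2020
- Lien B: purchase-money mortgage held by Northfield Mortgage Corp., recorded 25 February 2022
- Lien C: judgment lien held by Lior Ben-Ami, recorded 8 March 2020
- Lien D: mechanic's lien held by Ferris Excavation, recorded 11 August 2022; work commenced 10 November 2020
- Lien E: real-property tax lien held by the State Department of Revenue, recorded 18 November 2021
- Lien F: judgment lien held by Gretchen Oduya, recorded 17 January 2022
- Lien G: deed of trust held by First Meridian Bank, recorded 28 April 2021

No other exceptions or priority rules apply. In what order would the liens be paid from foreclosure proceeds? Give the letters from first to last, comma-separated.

First, effective dates: B relates back to the deed date 18 February 2022; D's effective date is 10 November 2020, when work began.
E, as a real-property tax lien, has superpriority and ranks first.
Among the remaining liens, by effective date: A (2 March 2020), C (8 March 2020), D (10 November 2020), G (28 April 2021), F (17 January 2022), B (18 February 2022).

E, A, C, D, G, F, B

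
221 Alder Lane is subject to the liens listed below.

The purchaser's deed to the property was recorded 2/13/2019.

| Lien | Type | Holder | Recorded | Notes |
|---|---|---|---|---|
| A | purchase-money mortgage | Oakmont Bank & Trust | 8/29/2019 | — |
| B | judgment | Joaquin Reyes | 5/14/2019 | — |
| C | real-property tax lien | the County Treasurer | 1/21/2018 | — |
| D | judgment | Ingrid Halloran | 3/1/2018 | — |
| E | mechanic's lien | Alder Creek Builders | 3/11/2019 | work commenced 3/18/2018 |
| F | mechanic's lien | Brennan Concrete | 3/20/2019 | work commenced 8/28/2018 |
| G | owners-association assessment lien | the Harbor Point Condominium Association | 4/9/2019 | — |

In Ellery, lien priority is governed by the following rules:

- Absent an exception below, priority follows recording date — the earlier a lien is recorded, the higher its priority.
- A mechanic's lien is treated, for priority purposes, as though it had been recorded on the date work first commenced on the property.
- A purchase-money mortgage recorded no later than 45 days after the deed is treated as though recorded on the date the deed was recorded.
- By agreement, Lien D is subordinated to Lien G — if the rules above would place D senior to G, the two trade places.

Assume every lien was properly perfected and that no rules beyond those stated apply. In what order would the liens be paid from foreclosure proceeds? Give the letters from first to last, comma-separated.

C, G, E, F, D, B, A

Adjusting effective dates: A was recorded 197 days after the deed, outside the 45-day window, so it keeps its recording date; E's effective date is 3/18/2018, when work began; F's effective date is 8/28/2018, when work began.
By effective date, earliest first: C (1/21/2018), D (3/1/2018), E (3/18/2018), F (8/28/2018), G (4/9/2019), B (5/14/2019), A (8/29/2019).
The subordination applies — D was senior to G — so D and G swap.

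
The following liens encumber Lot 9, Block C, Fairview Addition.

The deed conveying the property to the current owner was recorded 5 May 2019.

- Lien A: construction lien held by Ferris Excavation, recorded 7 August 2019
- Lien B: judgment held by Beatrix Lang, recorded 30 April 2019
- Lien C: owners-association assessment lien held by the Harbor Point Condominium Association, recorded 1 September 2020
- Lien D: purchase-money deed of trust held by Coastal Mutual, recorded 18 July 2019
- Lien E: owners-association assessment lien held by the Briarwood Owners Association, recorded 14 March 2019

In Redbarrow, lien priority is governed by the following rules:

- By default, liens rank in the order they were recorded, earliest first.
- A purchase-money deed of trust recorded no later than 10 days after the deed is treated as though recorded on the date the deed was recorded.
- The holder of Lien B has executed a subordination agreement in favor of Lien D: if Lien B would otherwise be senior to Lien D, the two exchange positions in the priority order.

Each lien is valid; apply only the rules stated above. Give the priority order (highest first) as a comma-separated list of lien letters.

E, D, B, A, C

Effective dates after the stated exceptions: D was recorded 74 days after the deed — beyond 10 days — so no relation-back applies.
By effective date: E (14 March 2019), B (30 April 2019), D (18 July 2019), A (7 August 2019), C (1 September 2020).
B would otherwise be senior to D, so under the subordination agreement B and D exchange positions.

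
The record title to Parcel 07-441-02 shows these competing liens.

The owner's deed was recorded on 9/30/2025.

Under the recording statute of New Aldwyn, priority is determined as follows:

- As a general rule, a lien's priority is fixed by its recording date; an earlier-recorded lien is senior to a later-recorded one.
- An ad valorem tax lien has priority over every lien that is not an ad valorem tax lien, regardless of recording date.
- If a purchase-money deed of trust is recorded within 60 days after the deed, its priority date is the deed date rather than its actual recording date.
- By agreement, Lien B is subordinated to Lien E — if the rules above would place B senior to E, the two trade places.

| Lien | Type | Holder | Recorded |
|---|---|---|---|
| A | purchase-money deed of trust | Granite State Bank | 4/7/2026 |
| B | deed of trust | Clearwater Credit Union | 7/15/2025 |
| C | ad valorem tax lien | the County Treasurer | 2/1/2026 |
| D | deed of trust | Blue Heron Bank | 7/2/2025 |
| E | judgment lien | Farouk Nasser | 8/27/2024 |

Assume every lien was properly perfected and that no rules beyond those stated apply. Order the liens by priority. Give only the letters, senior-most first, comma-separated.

Effective dates: A was recorded 189 days after the deed — beyond 60 days — so no relation-back applies.
C is an ad valorem tax lien, so it outranks all other liens regardless of date.
The other liens, earliest effective date first: E (8/27/2024), D (7/2/2025), B (7/15/2025), A (4/7/2026).
B is already junior to E, so the subordination agreement changes nothing.

C, E, D, B, A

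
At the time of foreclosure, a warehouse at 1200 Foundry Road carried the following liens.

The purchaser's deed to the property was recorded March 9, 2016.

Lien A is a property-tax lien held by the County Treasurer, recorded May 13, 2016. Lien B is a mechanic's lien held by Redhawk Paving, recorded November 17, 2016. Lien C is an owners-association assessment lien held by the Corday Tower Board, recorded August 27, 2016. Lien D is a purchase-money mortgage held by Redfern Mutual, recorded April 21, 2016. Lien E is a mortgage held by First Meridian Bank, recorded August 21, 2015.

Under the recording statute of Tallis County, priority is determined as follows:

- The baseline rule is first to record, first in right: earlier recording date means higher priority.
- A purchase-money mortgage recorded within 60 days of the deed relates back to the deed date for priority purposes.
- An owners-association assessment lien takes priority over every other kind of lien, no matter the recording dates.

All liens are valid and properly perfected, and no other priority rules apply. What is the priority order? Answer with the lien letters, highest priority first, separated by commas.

Effective dates after the stated exceptions: D's effective date is the deed date, March 9, 2016.
C is an owners-association assessment lien and takes priority over every other lien.
Ordering the rest by effective date: E (August 21, 2015), D (March 9, 2016), A (May 13, 2016), B (November 17, 2016).

C, E, D, A, B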